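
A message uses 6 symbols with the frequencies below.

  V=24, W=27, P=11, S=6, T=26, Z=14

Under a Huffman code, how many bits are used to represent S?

4

Build the tree from the bottom:
combine S(6), P(11) → 17
combine Z(14), 17 → 31
combine V(24), T(26) → 50
combine W(27), 31 → 58
combine 50, 58 → 108
The subtree containing S is merged 4 times, so code length = 4.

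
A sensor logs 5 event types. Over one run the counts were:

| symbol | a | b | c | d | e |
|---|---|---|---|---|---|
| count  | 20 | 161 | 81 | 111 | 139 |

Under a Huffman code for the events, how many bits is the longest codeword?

Merge the two lowest-weight nodes at each step:
a(20) + c(81) → 101
101 + d(111) → 212
e(139) + b(161) → 300
212 + 300 → 512
The first pair merged (a, c) ends up deepest, at depth 3.

3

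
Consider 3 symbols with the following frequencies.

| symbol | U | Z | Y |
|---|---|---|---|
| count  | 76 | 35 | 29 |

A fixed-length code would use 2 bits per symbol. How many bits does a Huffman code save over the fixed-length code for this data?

76

Fixed-length: 2 bits × 140 symbols = 280 bits.
Huffman merges:
combine Y(29), Z(35) → 64
combine 64, U(76) → 140
Huffman total = 64 + 140 = 204 bits.
Saving = 280 − 204 = 76 bits.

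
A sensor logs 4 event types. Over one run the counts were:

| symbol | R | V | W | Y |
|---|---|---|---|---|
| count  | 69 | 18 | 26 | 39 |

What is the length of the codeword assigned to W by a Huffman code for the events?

3

Repeatedly merge the two smallest:
merge V(18) and W(26): 44
merge Y(39) and 44: 83
merge R(69) and 83: 152
The subtree containing W is merged 3 times, so code length = 3.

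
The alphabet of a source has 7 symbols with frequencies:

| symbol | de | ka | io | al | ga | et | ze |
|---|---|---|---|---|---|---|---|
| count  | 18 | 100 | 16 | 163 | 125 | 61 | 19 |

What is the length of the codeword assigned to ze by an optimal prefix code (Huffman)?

Build the tree from the bottom:
io(16) + de(18) → 34
ze(19) + 34 → 53
53 + et(61) → 114
ka(100) + 114 → 214
ga(125) + al(163) → 288
214 + 288 → 502
The subtree containing ze is merged 4 times, so code length = 4.

4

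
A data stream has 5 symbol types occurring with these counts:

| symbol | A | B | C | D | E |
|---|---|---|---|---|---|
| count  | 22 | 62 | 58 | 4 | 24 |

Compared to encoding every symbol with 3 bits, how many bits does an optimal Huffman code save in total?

156

Fixed-length: 3 bits × 170 symbols = 510 bits.
Huffman merges:
D(4) + A(22) → 26
E(24) + 26 → 50
50 + C(58) → 108
B(62) + 108 → 170
Huffman total = 26 + 50 + 108 + 170 = 354 bits.
Saving = 510 − 354 = 156 bits.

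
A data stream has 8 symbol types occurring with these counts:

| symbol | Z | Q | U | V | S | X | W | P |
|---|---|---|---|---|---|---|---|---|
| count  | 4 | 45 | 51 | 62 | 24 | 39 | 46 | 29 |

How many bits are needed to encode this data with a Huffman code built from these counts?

Greedily combine the two least-frequent nodes:
Z(4) + S(24) → 28
28 + P(29) → 57
X(39) + Q(45) → 84
W(46) + U(51) → 97
57 + V(62) → 119
84 + 97 → 181
119 + 181 → 300
Total encoded bits = sum of merged weights = 28 + 57 + 84 + 97 + 119 + 181 + 300 = 866.

866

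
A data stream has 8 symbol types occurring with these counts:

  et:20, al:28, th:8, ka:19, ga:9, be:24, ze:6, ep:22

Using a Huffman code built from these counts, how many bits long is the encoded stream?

393

Merge the two smallest weights repeatedly:
ze(6) + th(8) → 14
ga(9) + 14 → 23
ka(19) + et(20) → 39
ep(22) + 23 → 45
be(24) + al(28) → 52
39 + 45 → 84
52 + 84 → 136
Each symbol's bit-cost is frequency × depth; summing gives 393 bits (equivalently 14 + 23 + 39 + 45 + 52 + 84 + 136).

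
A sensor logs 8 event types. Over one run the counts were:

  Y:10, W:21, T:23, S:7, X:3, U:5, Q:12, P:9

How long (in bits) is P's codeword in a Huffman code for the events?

Build the tree from the bottom:
X(3) + U(5) → 8
S(7) + 8 → 15
P(9) + Y(10) → 19
Q(12) + 15 → 27
19 + W(21) → 40
T(23) + 27 → 50
40 + 50 → 90
The subtree containing P is merged 3 times, so code length = 3.

3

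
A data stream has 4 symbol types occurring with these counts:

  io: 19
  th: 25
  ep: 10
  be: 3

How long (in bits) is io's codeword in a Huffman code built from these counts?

2

Repeatedly merge the two smallest:
combine be(3), ep(10) → 13
combine 13, io(19) → 32
combine th(25), 32 → 57
io sits 2 levels below the root, so its codeword is 2 bits.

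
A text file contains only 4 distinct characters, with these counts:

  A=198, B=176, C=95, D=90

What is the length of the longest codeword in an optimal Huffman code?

Merge the two lowest-weight nodes at each step:
combine D(90), C(95) → 185
combine B(176), 185 → 361
combine A(198), 361 → 559
The first pair merged (D, C) ends up deepest, at depth 3.

3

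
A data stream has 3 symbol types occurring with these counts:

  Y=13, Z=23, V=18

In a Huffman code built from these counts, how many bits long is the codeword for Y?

Repeatedly merge the two smallest:
Y(13) + V(18) → 31
Z(23) + 31 → 54
The subtree containing Y is merged 2 times, so code length = 2.

2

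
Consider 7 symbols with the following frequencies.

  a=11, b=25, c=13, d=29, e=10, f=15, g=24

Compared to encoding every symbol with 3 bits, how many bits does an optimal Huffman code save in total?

33

Fixed-length: 3 bits × 127 symbols = 381 bits.
Huffman merges:
merge e(10) and a(11): 21
merge c(13) and f(15): 28
merge 21 and g(24): 45
merge b(25) and 28: 53
merge d(29) and 45: 74
merge 53 and 74: 127
Huffman total = 21 + 28 + 45 + 53 + 74 + 127 = 348 bits.
Saving = 381 − 348 = 33 bits.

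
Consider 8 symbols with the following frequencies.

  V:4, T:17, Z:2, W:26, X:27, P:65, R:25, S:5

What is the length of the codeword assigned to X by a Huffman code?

Repeatedly merge the two smallest:
merge Z(2) and V(4): 6
merge S(5) and 6: 11
merge 11 and T(17): 28
merge R(25) and W(26): 51
merge X(27) and 28: 55
merge 51 and 55: 106
merge P(65) and 106: 171
X sits 3 levels below the root, so its codeword is 3 bits.

3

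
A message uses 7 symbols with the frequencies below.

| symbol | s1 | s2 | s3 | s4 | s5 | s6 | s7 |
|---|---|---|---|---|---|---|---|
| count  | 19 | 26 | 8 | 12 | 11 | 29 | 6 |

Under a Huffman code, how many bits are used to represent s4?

Huffman merges, smallest pair first:
s7(6) + s3(8) → 14
s5(11) + s4(12) → 23
14 + s1(19) → 33
23 + s2(26) → 49
s6(29) + 33 → 62
49 + 62 → 111
The subtree containing s4 is merged 3 times, so code length = 3.

3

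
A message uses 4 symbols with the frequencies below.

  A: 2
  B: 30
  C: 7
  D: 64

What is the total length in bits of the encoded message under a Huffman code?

Build the Huffman tree bottom-up:
A(2) + C(7) → 9
9 + B(30) → 39
39 + D(64) → 103
Each symbol's bit-cost is frequency × depth; summing gives 151 bits (equivalently 9 + 39 + 103).

151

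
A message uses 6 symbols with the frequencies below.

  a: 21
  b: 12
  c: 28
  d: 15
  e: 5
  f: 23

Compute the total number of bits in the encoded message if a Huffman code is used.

257

Greedily combine the two least-frequent nodes:
e(5) + b(12) → 17
d(15) + 17 → 32
a(21) + f(23) → 44
c(28) + 32 → 60
44 + 60 → 104
The encoded length is the sum of every internal node's weight: 17 + 32 + 44 + 60 + 104 = 257 bits.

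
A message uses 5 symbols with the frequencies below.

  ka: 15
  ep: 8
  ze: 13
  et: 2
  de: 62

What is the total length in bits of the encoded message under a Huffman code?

Build the Huffman tree bottom-up:
et(2) + ep(8) → 10
10 + ze(13) → 23
ka(15) + 23 → 38
38 + de(62) → 100
The encoded length is the sum of every internal node's weight: 10 + 23 + 38 + 100 = 171 bits.

171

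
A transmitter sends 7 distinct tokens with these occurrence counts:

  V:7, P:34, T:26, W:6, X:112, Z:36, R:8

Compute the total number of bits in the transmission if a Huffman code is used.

497

Greedily combine the two least-frequent nodes:
combine W(6), V(7) → 13
combine R(8), 13 → 21
combine 21, T(26) → 47
combine P(34), Z(36) → 70
combine 47, 70 → 117
combine X(112), 117 → 229
Each symbol's bit-cost is frequency × depth; summing gives 497 bits (equivalently 13 + 21 + 47 + 70 + 117 + 229).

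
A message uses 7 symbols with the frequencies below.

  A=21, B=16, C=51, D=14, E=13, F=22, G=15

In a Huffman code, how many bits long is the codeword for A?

Build the tree from the bottom:
E(13) + D(14) → 27
G(15) + B(16) → 31
A(21) + F(22) → 43
27 + 31 → 58
43 + C(51) → 94
58 + 94 → 152
A's leaf is at depth 3, giving a 3-bit codeword.

3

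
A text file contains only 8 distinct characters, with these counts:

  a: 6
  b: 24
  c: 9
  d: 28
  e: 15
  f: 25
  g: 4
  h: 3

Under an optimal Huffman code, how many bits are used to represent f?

2

Huffman merges, smallest pair first:
combine h(3), g(4) → 7
combine a(6), 7 → 13
combine c(9), 13 → 22
combine e(15), 22 → 37
combine b(24), f(25) → 49
combine d(28), 37 → 65
combine 49, 65 → 114
f sits 2 levels below the root, so its codeword is 2 bits.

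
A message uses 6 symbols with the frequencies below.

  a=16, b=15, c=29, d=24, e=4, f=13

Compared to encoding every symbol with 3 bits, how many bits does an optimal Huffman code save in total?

53

Fixed-length: 3 bits × 101 symbols = 303 bits.
Huffman merges:
e(4) + f(13) → 17
b(15) + a(16) → 31
17 + d(24) → 41
c(29) + 31 → 60
41 + 60 → 101
Huffman total = 17 + 31 + 41 + 60 + 101 = 250 bits.
Saving = 303 − 250 = 53 bits.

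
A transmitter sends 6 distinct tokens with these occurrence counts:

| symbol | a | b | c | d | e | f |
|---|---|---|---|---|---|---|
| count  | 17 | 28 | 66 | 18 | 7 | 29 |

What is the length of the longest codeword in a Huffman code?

Merge the two lowest-weight nodes at each step:
merge e(7) and a(17): 24
merge d(18) and 24: 42
merge b(28) and f(29): 57
merge 42 and 57: 99
merge c(66) and 99: 165
The rarest symbols sit at the bottom; the longest codeword is 4 bits.

4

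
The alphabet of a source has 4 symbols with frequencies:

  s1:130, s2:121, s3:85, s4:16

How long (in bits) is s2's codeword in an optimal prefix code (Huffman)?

Build the tree from the bottom:
combine s4(16), s3(85) → 101
combine 101, s2(121) → 222
combine s1(130), 222 → 352
s2 sits 2 levels below the root, so its codeword is 2 bits.

2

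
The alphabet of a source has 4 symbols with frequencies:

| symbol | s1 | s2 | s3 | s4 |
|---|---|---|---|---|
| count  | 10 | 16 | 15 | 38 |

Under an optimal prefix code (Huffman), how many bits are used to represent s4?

Build the tree from the bottom:
s1(10) + s3(15) → 25
s2(16) + 25 → 41
s4(38) + 41 → 79
s4 is a child of the root — depth 1, so its codeword is a single bit.

1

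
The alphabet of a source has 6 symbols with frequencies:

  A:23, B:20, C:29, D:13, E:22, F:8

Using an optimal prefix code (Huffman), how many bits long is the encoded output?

292

Build the Huffman tree bottom-up:
F(8) + D(13) → 21
B(20) + 21 → 41
E(22) + A(23) → 45
C(29) + 41 → 70
45 + 70 → 115
The encoded length is the sum of every internal node's weight: 21 + 41 + 45 + 70 + 115 = 292 bits.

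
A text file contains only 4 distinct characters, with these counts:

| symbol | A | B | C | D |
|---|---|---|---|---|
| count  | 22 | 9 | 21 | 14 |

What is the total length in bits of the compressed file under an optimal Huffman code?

Merge the two smallest weights repeatedly:
B(9) + D(14) → 23
C(21) + A(22) → 43
23 + 43 → 66
Total encoded bits = sum of merged weights = 23 + 43 + 66 = 132.

132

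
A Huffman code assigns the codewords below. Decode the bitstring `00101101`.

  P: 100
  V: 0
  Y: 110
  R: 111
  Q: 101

VVQQ

Read left to right; each codeword is recognised as soon as it completes (prefix code):
  0→V | 0→V | 101→Q | 101→Q
Decoded message: VVQQ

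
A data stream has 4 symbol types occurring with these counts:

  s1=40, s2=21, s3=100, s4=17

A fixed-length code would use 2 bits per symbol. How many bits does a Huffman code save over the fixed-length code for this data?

Fixed-length: 2 bits × 178 symbols = 356 bits.
Huffman merges:
s4(17) + s2(21) → 38
38 + s1(40) → 78
78 + s3(100) → 178
Huffman total = 38 + 78 + 178 = 294 bits.
Saving = 356 − 294 = 62 bits.

62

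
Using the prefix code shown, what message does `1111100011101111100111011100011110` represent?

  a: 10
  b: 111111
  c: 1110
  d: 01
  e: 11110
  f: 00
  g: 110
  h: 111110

Read left to right; each codeword is recognised as soon as it completes (prefix code):
  111110→h | 00→f | 1110→c | 111110→h | 01→d | 110→g | 1110→c | 00→f | 11110→e
Decoded message: hfchdgcfe

hfchdgcfe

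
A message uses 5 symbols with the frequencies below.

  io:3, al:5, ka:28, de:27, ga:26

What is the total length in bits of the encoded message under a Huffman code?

Greedily combine the two least-frequent nodes:
io(3) + al(5) → 8
8 + ga(26) → 34
de(27) + ka(28) → 55
34 + 55 → 89
Each symbol's bit-cost is frequency × depth; summing gives 186 bits (equivalently 8 + 34 + 55 + 89).

186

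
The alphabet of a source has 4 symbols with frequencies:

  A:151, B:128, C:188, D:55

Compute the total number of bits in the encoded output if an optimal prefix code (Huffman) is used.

1039

Merge the two smallest weights repeatedly:
D(55) + B(128) → 183
A(151) + 183 → 334
C(188) + 334 → 522
Each symbol's bit-cost is frequency × depth; summing gives 1039 bits (equivalently 183 + 334 + 522).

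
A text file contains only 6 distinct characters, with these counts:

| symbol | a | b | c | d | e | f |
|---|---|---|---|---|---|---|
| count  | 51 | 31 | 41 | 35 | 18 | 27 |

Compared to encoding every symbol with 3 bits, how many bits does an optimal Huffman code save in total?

92

Fixed-length: 3 bits × 203 symbols = 609 bits.
Huffman merges:
merge e(18) and f(27): 45
merge b(31) and d(35): 66
merge c(41) and 45: 86
merge a(51) and 66: 117
merge 86 and 117: 203
Huffman total = 45 + 66 + 86 + 117 + 203 = 517 bits.
Saving = 609 − 517 = 92 bits.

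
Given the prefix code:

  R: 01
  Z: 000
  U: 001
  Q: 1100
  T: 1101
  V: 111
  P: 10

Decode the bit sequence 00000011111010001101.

Read left to right; each codeword is recognised as soon as it completes (prefix code):
  000→Z | 000→Z | 111→V | 1101→T | 000→Z | 1101→T
Decoded message: ZZVTZT

ZZVTZT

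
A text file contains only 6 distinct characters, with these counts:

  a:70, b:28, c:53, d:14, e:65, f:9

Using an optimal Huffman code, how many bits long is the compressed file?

552

Greedily combine the two least-frequent nodes:
combine f(9), d(14) → 23
combine 23, b(28) → 51
combine 51, c(53) → 104
combine e(65), a(70) → 135
combine 104, 135 → 239
The encoded length is the sum of every internal node's weight: 23 + 51 + 104 + 135 + 239 = 552 bits.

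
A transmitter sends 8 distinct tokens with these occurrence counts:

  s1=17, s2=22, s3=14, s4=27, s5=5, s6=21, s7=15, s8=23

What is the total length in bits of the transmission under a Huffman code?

424

Build the Huffman tree bottom-up:
s5(5) + s3(14) → 19
s7(15) + s1(17) → 32
19 + s6(21) → 40
s2(22) + s8(23) → 45
s4(27) + 32 → 59
40 + 45 → 85
59 + 85 → 144
Each symbol's bit-cost is frequency × depth; summing gives 424 bits (equivalently 19 + 32 + 40 + 45 + 59 + 85 + 144).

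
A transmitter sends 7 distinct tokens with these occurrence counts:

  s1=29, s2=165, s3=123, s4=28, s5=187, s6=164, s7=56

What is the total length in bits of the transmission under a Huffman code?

Merge the two smallest weights repeatedly:
merge s4(28) and s1(29): 57
merge s7(56) and 57: 113
merge 113 and s3(123): 236
merge s6(164) and s2(165): 329
merge s5(187) and 236: 423
merge 329 and 423: 752
Total encoded bits = sum of merged weights = 57 + 113 + 236 + 329 + 423 + 752 = 1910.

1910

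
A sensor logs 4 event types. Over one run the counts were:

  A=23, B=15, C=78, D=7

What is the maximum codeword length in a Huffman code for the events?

Merge the two lowest-weight nodes at each step:
D(7) + B(15) → 22
22 + A(23) → 45
45 + C(78) → 123
The first pair merged (D, B) ends up deepest, at depth 3.

3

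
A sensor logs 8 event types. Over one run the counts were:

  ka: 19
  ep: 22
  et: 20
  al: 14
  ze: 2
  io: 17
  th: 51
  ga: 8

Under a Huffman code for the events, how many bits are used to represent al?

Repeatedly merge the two smallest:
ze(2) + ga(8) → 10
10 + al(14) → 24
io(17) + ka(19) → 36
et(20) + ep(22) → 42
24 + 36 → 60
42 + th(51) → 93
60 + 93 → 153
The subtree containing al is merged 3 times, so code length = 3.

3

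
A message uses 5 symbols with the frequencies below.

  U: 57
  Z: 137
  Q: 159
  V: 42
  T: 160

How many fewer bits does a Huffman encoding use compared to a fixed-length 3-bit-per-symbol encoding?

Fixed-length: 3 bits × 555 symbols = 1665 bits.
Huffman merges:
merge V(42) and U(57): 99
merge 99 and Z(137): 236
merge Q(159) and T(160): 319
merge 236 and 319: 555
Huffman total = 99 + 236 + 319 + 555 = 1209 bits.
Saving = 1665 − 1209 = 456 bits.

456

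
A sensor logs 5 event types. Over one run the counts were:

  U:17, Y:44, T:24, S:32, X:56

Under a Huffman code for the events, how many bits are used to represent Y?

2

Repeatedly merge the two smallest:
merge U(17) and T(24): 41
merge S(32) and 41: 73
merge Y(44) and X(56): 100
merge 73 and 100: 173
The subtree containing Y is merged 2 times, so code length = 2.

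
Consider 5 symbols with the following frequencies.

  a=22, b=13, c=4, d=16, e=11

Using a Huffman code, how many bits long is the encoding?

147

Greedily combine the two least-frequent nodes:
c(4) + e(11) → 15
b(13) + 15 → 28
d(16) + a(22) → 38
28 + 38 → 66
Each symbol's bit-cost is frequency × depth; summing gives 147 bits (equivalently 15 + 28 + 38 + 66).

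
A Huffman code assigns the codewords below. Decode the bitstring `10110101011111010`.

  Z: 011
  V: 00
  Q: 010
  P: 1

Read left to right; each codeword is recognised as soon as it completes (prefix code):
  1→P | 011→Z | 010→Q | 1→P | 011→Z | 1→P | 1→P | 1→P | 010→Q
Decoded message: PZQPZPPPQ

PZQPZPPPQ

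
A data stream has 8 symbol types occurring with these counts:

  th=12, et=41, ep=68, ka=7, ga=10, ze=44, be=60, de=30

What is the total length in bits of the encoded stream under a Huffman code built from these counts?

734

Merge the two smallest weights repeatedly:
merge ka(7) and ga(10): 17
merge th(12) and 17: 29
merge 29 and de(30): 59
merge et(41) and ze(44): 85
merge 59 and be(60): 119
merge ep(68) and 85: 153
merge 119 and 153: 272
Total encoded bits = sum of merged weights = 17 + 29 + 59 + 85 + 119 + 153 + 272 = 734.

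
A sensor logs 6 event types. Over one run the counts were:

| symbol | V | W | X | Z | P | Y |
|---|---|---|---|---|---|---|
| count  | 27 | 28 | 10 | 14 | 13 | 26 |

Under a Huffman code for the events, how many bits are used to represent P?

4

Huffman merges, smallest pair first:
merge X(10) and P(13): 23
merge Z(14) and 23: 37
merge Y(26) and V(27): 53
merge W(28) and 37: 65
merge 53 and 65: 118
The subtree containing P is merged 4 times, so code length = 4.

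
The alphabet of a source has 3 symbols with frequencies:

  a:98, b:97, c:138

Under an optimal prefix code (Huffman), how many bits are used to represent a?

Build the tree from the bottom:
merge b(97) and a(98): 195
merge c(138) and 195: 333
a's leaf is at depth 2, giving a 2-bit codeword.

2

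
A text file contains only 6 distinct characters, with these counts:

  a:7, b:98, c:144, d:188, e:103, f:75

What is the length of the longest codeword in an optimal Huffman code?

Merge the two lowest-weight nodes at each step:
merge a(7) and f(75): 82
merge 82 and b(98): 180
merge e(103) and c(144): 247
merge 180 and d(188): 368
merge 247 and 368: 615
The rarest symbols sit at the bottom; the longest codeword is 4 bits.

4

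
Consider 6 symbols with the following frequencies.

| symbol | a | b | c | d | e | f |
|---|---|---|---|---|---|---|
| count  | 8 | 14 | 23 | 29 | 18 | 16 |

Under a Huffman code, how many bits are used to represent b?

Build the tree from the bottom:
a(8) + b(14) → 22
f(16) + e(18) → 34
22 + c(23) → 45
d(29) + 34 → 63
45 + 63 → 108
b sits 3 levels below the root, so its codeword is 3 bits.

3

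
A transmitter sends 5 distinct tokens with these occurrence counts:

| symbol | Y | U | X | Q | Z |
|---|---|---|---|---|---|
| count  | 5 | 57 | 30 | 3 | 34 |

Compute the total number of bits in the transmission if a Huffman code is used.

247

Build the Huffman tree bottom-up:
combine Q(3), Y(5) → 8
combine 8, X(30) → 38
combine Z(34), 38 → 72
combine U(57), 72 → 129
Total encoded bits = sum of merged weights = 8 + 38 + 72 + 129 = 247.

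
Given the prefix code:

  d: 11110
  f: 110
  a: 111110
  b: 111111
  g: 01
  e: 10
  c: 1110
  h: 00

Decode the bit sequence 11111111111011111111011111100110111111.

Read left to right; each codeword is recognised as soon as it completes (prefix code):
  111111→b | 111110→a | 111111→b | 110→f | 111111→b | 00→h | 110→f | 111111→b
Decoded message: babfbhfb

babfbhfb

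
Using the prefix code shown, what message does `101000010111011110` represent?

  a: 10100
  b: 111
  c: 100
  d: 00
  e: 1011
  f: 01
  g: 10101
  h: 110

adeeh

Read left to right; each codeword is recognised as soon as it completes (prefix code):
  10100→a | 00→d | 1011→e | 1011→e | 110→h
Decoded message: adeeh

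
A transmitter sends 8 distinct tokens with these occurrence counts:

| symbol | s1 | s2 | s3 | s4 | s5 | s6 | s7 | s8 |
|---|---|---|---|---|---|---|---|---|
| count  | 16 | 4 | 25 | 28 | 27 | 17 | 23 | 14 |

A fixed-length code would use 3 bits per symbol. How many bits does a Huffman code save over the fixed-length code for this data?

Fixed-length: 3 bits × 154 symbols = 462 bits.
Huffman merges:
s2(4) + s8(14) → 18
s1(16) + s6(17) → 33
18 + s7(23) → 41
s3(25) + s5(27) → 52
s4(28) + 33 → 61
41 + 52 → 93
61 + 93 → 154
Huffman total = 18 + 33 + 41 + 52 + 61 + 93 + 154 = 452 bits.
Saving = 462 − 452 = 10 bits.

10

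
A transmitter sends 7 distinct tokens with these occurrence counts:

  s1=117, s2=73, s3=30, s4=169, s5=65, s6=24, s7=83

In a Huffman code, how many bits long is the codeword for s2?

3

Build the tree from the bottom:
s6(24) + s3(30) → 54
54 + s5(65) → 119
s2(73) + s7(83) → 156
s1(117) + 119 → 236
156 + s4(169) → 325
236 + 325 → 561
s2's leaf is at depth 3, giving a 3-bit codeword.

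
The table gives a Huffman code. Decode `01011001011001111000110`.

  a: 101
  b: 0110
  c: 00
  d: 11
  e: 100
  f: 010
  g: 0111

fdcaeddcb

Read left to right; each codeword is recognised as soon as it completes (prefix code):
  010→f | 11→d | 00→c | 101→a | 100→e | 11→d | 11→d | 00→c | 0110→b
Decoded message: fdcaeddcb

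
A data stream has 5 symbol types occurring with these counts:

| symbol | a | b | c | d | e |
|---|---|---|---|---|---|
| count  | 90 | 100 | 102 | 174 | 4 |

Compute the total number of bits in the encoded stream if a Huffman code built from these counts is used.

1034

Build the Huffman tree bottom-up:
combine e(4), a(90) → 94
combine 94, b(100) → 194
combine c(102), d(174) → 276
combine 194, 276 → 470
Each symbol's bit-cost is frequency × depth; summing gives 1034 bits (equivalently 94 + 194 + 276 + 470).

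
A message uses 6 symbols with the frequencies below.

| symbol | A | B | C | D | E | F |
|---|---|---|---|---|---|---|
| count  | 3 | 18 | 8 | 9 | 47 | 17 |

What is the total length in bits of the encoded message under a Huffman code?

223

Merge the two smallest weights repeatedly:
merge A(3) and C(8): 11
merge D(9) and 11: 20
merge F(17) and B(18): 35
merge 20 and 35: 55
merge E(47) and 55: 102
Total encoded bits = sum of merged weights = 11 + 20 + 35 + 55 + 102 = 223.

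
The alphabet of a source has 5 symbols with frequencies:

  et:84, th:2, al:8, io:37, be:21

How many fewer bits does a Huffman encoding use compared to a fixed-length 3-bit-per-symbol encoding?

195

Fixed-length: 3 bits × 152 symbols = 456 bits.
Huffman merges:
combine th(2), al(8) → 10
combine 10, be(21) → 31
combine 31, io(37) → 68
combine 68, et(84) → 152
Huffman total = 10 + 31 + 68 + 152 = 261 bits.
Saving = 456 − 261 = 195 bits.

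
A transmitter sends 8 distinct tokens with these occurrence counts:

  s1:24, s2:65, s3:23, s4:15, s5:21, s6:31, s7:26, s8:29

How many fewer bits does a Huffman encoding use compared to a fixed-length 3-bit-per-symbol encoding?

29

Fixed-length: 3 bits × 234 symbols = 702 bits.
Huffman merges:
combine s4(15), s5(21) → 36
combine s3(23), s1(24) → 47
combine s7(26), s8(29) → 55
combine s6(31), 36 → 67
combine 47, 55 → 102
combine s2(65), 67 → 132
combine 102, 132 → 234
Huffman total = 36 + 47 + 55 + 67 + 102 + 132 + 234 = 673 bits.
Saving = 702 − 673 = 29 bits.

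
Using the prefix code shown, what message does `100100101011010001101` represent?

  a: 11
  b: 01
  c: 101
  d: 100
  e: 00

Read left to right; each codeword is recognised as soon as it completes (prefix code):
  100→d | 100→d | 101→c | 01→b | 101→c | 00→e | 01→b | 101→c
Decoded message: ddcbcebc

ddcbcebc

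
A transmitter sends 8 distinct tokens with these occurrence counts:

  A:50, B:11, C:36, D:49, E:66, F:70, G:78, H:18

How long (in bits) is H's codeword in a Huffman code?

Repeatedly merge the two smallest:
B(11) + H(18) → 29
29 + C(36) → 65
D(49) + A(50) → 99
65 + E(66) → 131
F(70) + G(78) → 148
99 + 131 → 230
148 + 230 → 378
The subtree containing H is merged 5 times, so code length = 5.

5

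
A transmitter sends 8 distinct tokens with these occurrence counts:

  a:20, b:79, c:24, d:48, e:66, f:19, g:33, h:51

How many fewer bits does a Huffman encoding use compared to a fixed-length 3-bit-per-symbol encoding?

Fixed-length: 3 bits × 340 symbols = 1020 bits.
Huffman merges:
combine f(19), a(20) → 39
combine c(24), g(33) → 57
combine 39, d(48) → 87
combine h(51), 57 → 108
combine e(66), b(79) → 145
combine 87, 108 → 195
combine 145, 195 → 340
Huffman total = 39 + 57 + 87 + 108 + 145 + 195 + 340 = 971 bits.
Saving = 1020 − 971 = 49 bits.

49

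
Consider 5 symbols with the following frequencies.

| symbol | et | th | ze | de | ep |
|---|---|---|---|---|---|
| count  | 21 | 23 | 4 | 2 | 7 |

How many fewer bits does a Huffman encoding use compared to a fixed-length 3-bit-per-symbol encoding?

Fixed-length: 3 bits × 57 symbols = 171 bits.
Huffman merges:
combine de(2), ze(4) → 6
combine 6, ep(7) → 13
combine 13, et(21) → 34
combine th(23), 34 → 57
Huffman total = 6 + 13 + 34 + 57 = 110 bits.
Saving = 171 − 110 = 61 bits.

61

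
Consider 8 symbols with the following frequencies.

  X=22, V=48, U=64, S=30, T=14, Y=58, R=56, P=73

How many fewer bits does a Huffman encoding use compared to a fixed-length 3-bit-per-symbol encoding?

37

Fixed-length: 3 bits × 365 symbols = 1095 bits.
Huffman merges:
merge T(14) and X(22): 36
merge S(30) and 36: 66
merge V(48) and R(56): 104
merge Y(58) and U(64): 122
merge 66 and P(73): 139
merge 104 and 122: 226
merge 139 and 226: 365
Huffman total = 36 + 66 + 104 + 122 + 139 + 226 + 365 = 1058 bits.
Saving = 1095 − 1058 = 37 bits.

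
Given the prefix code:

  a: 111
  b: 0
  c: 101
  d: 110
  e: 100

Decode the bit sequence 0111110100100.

Read left to right; each codeword is recognised as soon as it completes (prefix code):
  0→b | 111→a | 110→d | 100→e | 100→e
Decoded message: badee

badee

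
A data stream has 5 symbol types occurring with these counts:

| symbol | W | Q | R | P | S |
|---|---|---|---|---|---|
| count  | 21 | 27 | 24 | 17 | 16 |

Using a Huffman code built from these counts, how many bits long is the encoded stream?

Merge the two smallest weights repeatedly:
combine S(16), P(17) → 33
combine W(21), R(24) → 45
combine Q(27), 33 → 60
combine 45, 60 → 105
Each symbol's bit-cost is frequency × depth; summing gives 243 bits (equivalently 33 + 45 + 60 + 105).

243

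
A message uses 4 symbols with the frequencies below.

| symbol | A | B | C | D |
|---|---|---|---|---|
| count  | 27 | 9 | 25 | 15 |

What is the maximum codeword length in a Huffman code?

Merge the two lowest-weight nodes at each step:
merge B(9) and D(15): 24
merge 24 and C(25): 49
merge A(27) and 49: 76
Maximum depth reached is 3.

3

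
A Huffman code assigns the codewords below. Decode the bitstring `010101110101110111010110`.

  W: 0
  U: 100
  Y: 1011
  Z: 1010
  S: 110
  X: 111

Read left to right; each codeword is recognised as soon as it completes (prefix code):
  0→W | 1010→Z | 111→X | 0→W | 1011→Y | 1011→Y | 1010→Z | 110→S
Decoded message: WZXWYYZS

WZXWYYZS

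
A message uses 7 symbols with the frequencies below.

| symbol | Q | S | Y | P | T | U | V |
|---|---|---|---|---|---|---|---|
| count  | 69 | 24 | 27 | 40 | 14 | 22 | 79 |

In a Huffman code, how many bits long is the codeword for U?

4

Repeatedly merge the two smallest:
merge T(14) and U(22): 36
merge S(24) and Y(27): 51
merge 36 and P(40): 76
merge 51 and Q(69): 120
merge 76 and V(79): 155
merge 120 and 155: 275
The subtree containing U is merged 4 times, so code length = 4.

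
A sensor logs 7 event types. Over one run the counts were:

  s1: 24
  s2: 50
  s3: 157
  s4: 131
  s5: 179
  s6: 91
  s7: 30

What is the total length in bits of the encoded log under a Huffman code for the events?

Greedily combine the two least-frequent nodes:
s1(24) + s7(30) → 54
s2(50) + 54 → 104
s6(91) + 104 → 195
s4(131) + s3(157) → 288
s5(179) + 195 → 374
288 + 374 → 662
Total encoded bits = sum of merged weights = 54 + 104 + 195 + 288 + 374 + 662 = 1677.

1677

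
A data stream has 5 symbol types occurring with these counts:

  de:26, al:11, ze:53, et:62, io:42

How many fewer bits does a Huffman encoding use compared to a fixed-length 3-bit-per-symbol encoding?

157

Fixed-length: 3 bits × 194 symbols = 582 bits.
Huffman merges:
merge al(11) and de(26): 37
merge 37 and io(42): 79
merge ze(53) and et(62): 115
merge 79 and 115: 194
Huffman total = 37 + 79 + 115 + 194 = 425 bits.
Saving = 582 − 425 = 157 bits.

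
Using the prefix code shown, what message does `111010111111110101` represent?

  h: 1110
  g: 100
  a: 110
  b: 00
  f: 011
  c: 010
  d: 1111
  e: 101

hedhe

Read left to right; each codeword is recognised as soon as it completes (prefix code):
  1110→h | 101→e | 1111→d | 1110→h | 101→e
Decoded message: hedhe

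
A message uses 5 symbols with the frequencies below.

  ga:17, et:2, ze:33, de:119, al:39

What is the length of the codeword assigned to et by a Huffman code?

Build the tree from the bottom:
merge et(2) and ga(17): 19
merge 19 and ze(33): 52
merge al(39) and 52: 91
merge 91 and de(119): 210
The subtree containing et is merged 4 times, so code length = 4.

4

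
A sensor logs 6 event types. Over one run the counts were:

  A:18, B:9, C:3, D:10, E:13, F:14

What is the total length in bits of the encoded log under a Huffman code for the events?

168

Build the Huffman tree bottom-up:
combine C(3), B(9) → 12
combine D(10), 12 → 22
combine E(13), F(14) → 27
combine A(18), 22 → 40
combine 27, 40 → 67
The encoded length is the sum of every internal node's weight: 12 + 22 + 27 + 40 + 67 = 168 bits.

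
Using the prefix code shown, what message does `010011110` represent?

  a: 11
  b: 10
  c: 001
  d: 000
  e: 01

ecab

Read left to right; each codeword is recognised as soon as it completes (prefix code):
  01→e | 001→c | 11→a | 10→b
Decoded message: ecab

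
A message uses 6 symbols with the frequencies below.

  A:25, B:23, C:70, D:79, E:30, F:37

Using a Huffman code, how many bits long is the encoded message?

Build the Huffman tree bottom-up:
combine B(23), A(25) → 48
combine E(30), F(37) → 67
combine 48, 67 → 115
combine C(70), D(79) → 149
combine 115, 149 → 264
Each symbol's bit-cost is frequency × depth; summing gives 643 bits (equivalently 48 + 67 + 115 + 149 + 264).

643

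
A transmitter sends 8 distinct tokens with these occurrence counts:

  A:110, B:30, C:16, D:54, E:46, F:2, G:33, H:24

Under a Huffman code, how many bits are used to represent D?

2

Repeatedly merge the two smallest:
combine F(2), C(16) → 18
combine 18, H(24) → 42
combine B(30), G(33) → 63
combine 42, E(46) → 88
combine D(54), 63 → 117
combine 88, A(110) → 198
combine 117, 198 → 315
The subtree containing D is merged 2 times, so code length = 2.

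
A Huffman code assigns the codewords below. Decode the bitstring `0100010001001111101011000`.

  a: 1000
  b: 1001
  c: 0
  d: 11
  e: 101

Read left to right; each codeword is recognised as soon as it completes (prefix code):
  0→c | 1000→a | 1000→a | 1001→b | 11→d | 11→d | 0→c | 101→e | 1000→a
Decoded message: caabddcea

caabddcea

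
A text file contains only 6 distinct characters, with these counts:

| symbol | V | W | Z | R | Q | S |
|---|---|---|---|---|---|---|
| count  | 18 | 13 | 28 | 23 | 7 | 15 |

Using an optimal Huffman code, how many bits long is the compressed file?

Greedily combine the two least-frequent nodes:
combine Q(7), W(13) → 20
combine S(15), V(18) → 33
combine 20, R(23) → 43
combine Z(28), 33 → 61
combine 43, 61 → 104
The encoded length is the sum of every internal node's weight: 20 + 33 + 43 + 61 + 104 = 261 bits.

261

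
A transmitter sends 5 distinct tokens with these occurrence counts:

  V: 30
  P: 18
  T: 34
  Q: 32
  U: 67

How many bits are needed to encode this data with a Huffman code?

409

Greedily combine the two least-frequent nodes:
P(18) + V(30) → 48
Q(32) + T(34) → 66
48 + 66 → 114
U(67) + 114 → 181
Each symbol's bit-cost is frequency × depth; summing gives 409 bits (equivalently 48 + 66 + 114 + 181).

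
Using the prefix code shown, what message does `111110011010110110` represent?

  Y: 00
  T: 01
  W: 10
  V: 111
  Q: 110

Read left to right; each codeword is recognised as soon as it completes (prefix code):
  111→V | 110→Q | 01→T | 10→W | 10→W | 110→Q | 110→Q
Decoded message: VQTWWQQ

VQTWWQQ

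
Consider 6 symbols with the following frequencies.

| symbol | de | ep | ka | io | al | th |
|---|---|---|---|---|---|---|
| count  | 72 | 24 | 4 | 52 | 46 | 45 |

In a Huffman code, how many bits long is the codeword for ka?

Repeatedly merge the two smallest:
combine ka(4), ep(24) → 28
combine 28, th(45) → 73
combine al(46), io(52) → 98
combine de(72), 73 → 145
combine 98, 145 → 243
ka sits 4 levels below the root, so its codeword is 4 bits.

4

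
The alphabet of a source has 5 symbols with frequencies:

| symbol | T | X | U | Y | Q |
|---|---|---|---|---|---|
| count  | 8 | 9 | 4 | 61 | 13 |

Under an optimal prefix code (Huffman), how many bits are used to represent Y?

1

Build the tree from the bottom:
combine U(4), T(8) → 12
combine X(9), 12 → 21
combine Q(13), 21 → 34
combine 34, Y(61) → 95
Y is merged only at the final step, so code length = 1.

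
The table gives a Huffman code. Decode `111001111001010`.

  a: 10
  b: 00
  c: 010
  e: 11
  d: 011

Read left to right; each codeword is recognised as soon as it completes (prefix code):
  11→e | 10→a | 011→d | 11→e | 00→b | 10→a | 10→a
Decoded message: eadebaa

eadebaa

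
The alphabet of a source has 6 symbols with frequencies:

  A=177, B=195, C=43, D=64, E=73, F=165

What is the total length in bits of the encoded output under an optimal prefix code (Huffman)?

Build the Huffman tree bottom-up:
combine C(43), D(64) → 107
combine E(73), 107 → 180
combine F(165), A(177) → 342
combine 180, B(195) → 375
combine 342, 375 → 717
Each symbol's bit-cost is frequency × depth; summing gives 1721 bits (equivalently 107 + 180 + 342 + 375 + 717).

1721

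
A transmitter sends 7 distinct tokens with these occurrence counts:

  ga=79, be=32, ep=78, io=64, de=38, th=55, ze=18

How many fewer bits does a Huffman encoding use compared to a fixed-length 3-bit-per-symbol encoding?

Fixed-length: 3 bits × 364 symbols = 1092 bits.
Huffman merges:
merge ze(18) and be(32): 50
merge de(38) and 50: 88
merge th(55) and io(64): 119
merge ep(78) and ga(79): 157
merge 88 and 119: 207
merge 157 and 207: 364
Huffman total = 50 + 88 + 119 + 157 + 207 + 364 = 985 bits.
Saving = 1092 − 985 = 107 bits.

107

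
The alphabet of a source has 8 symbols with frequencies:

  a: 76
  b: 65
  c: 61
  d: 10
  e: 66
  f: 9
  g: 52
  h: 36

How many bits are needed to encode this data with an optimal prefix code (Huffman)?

Merge the two smallest weights repeatedly:
f(9) + d(10) → 19
19 + h(36) → 55
g(52) + 55 → 107
c(61) + b(65) → 126
e(66) + a(76) → 142
107 + 126 → 233
142 + 233 → 375
Total encoded bits = sum of merged weights = 19 + 55 + 107 + 126 + 142 + 233 + 375 = 1057.

1057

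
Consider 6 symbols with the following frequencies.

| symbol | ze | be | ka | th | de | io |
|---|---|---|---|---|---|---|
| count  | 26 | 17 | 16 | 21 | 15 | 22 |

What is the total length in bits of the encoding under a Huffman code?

Merge the two smallest weights repeatedly:
combine de(15), ka(16) → 31
combine be(17), th(21) → 38
combine io(22), ze(26) → 48
combine 31, 38 → 69
combine 48, 69 → 117
The encoded length is the sum of every internal node's weight: 31 + 38 + 48 + 69 + 117 = 303 bits.

303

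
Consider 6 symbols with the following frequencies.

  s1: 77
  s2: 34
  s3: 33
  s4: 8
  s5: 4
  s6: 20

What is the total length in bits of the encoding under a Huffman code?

384

Merge the two smallest weights repeatedly:
merge s5(4) and s4(8): 12
merge 12 and s6(20): 32
merge 32 and s3(33): 65
merge s2(34) and 65: 99
merge s1(77) and 99: 176
Total encoded bits = sum of merged weights = 12 + 32 + 65 + 99 + 176 = 384.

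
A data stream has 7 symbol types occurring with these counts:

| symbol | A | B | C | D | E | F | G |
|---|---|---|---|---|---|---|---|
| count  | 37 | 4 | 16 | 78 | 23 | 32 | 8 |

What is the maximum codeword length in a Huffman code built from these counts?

5

Merge the two lowest-weight nodes at each step:
B(4) + G(8) → 12
12 + C(16) → 28
E(23) + 28 → 51
F(32) + A(37) → 69
51 + 69 → 120
D(78) + 120 → 198
The rarest symbols sit at the bottom; the longest codeword is 5 bits.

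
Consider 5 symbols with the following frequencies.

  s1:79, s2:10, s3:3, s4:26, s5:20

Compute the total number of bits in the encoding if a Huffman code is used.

Build the Huffman tree bottom-up:
combine s3(3), s2(10) → 13
combine 13, s5(20) → 33
combine s4(26), 33 → 59
combine 59, s1(79) → 138
The encoded length is the sum of every internal node's weight: 13 + 33 + 59 + 138 = 243 bits.

243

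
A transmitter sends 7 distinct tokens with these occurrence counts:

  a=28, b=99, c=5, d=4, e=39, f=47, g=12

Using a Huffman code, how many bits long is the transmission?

534

Build the Huffman tree bottom-up:
d(4) + c(5) → 9
9 + g(12) → 21
21 + a(28) → 49
e(39) + f(47) → 86
49 + 86 → 135
b(99) + 135 → 234
Total encoded bits = sum of merged weights = 9 + 21 + 49 + 86 + 135 + 234 = 534.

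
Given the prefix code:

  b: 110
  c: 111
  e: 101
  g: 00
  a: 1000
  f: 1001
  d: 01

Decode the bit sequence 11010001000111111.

Read left to right; each codeword is recognised as soon as it completes (prefix code):
  110→b | 1000→a | 1000→a | 111→c | 111→c
Decoded message: baacc

baacc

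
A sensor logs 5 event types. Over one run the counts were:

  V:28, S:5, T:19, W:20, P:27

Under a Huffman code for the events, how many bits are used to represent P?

Huffman merges, smallest pair first:
merge S(5) and T(19): 24
merge W(20) and 24: 44
merge P(27) and V(28): 55
merge 44 and 55: 99
P's leaf is at depth 2, giving a 2-bit codeword.

2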